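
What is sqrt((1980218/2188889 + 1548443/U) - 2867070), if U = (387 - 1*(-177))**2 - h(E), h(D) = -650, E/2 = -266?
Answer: 5*I*sqrt(55825725950465681409227816770)/697699613194 ≈ 1693.2*I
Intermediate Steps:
E = -532 (E = 2*(-266) = -532)
U = 318746 (U = (387 - 1*(-177))**2 - 1*(-650) = (387 + 177)**2 + 650 = 564**2 + 650 = 318096 + 650 = 318746)
sqrt((1980218/2188889 + 1548443/U) - 2867070) = sqrt((1980218/2188889 + 1548443/318746) - 2867070) = sqrt(4020556416455/697699613194 - 2867070) = sqrt(-2000349609443705125/697699613194) = 5*I*sqrt(55825725950465681409227816770)/697699613194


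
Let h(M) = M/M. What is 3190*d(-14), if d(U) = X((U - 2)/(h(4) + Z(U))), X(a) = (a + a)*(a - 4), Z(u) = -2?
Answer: 1224960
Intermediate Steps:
h(M) = 1
X(a) = 2*a*(-4 + a) (X(a) = (2*a)*(-4 + a) = 2*a*(-4 + a))
d(U) = 2*(-2 - U)*(2 - U) (d(U) = 2*((U - 2)/(1 - 2))*(-4 + (U - 2)/(1 - 2)) = 2*((-2 + U)/(-1))*(-4 + (-2 + U)/(-1)) = 2*((-2 + U)*(-1))*(-4 + (-2 + U)*(-1)) = 2*(2 - U)*(-4 + (2 - U)) = 2*(2 - U)*(-2 - U) = 2*(-2 - U)*(2 - U))
3190*d(-14) = 3190*(-8 + 2*(-14)²) = 3190*(-8 + 2*196) = 3190*(-8 + 392) = 3190*384 = 1224960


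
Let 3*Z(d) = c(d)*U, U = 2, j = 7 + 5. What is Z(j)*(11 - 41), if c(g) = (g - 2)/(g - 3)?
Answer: -200/9 ≈ -22.222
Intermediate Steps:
c(g) = (-2 + g)/(-3 + g)
j = 12
Z(d) = 2*(-2 + d)/(3*(-3 + d)) (Z(d) = (((-2 + d)/(-3 + d))*2)/3 = (2*(-2 + d)/(-3 + d))/3 = 2*(-2 + d)/(3*(-3 + d)))
Z(j)*(11 - 41) = (2*(-2 + 12)/(3*(-3 + 12)))*(11 - 41) = ((⅔)*10/9)*(-30) = ((⅔)*(⅑)*10)*(-30) = (20/27)*(-30) = -200/9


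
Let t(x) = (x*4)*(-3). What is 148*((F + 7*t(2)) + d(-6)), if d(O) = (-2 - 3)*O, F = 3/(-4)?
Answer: -20535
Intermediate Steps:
t(x) = -12*x (t(x) = (4*x)*(-3) = -12*x)
F = -3/4 (F = 3*(-1/4) = -3/4 ≈ -0.75000)
d(O) = -5*O
148*((F + 7*t(2)) + d(-6)) = 148*((-3/4 + 7*(-12*2)) - 5*(-6)) = 148*((-3/4 + 7*(-24)) + 30) = 148*((-3/4 - 168) + 30) = 148*(-675/4 + 30) = 148*(-555/4) = -20535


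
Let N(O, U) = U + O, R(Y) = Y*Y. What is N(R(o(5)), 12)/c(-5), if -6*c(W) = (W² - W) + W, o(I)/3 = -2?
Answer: -288/25 ≈ -11.520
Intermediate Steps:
o(I) = -6 (o(I) = 3*(-2) = -6)
R(Y) = Y²
c(W) = -W²/6 (c(W) = -((W² - W) + W)/6 = -W²/6)
N(O, U) = O + U
N(R(o(5)), 12)/c(-5) = ((-6)² + 12)/((-⅙*(-5)²)) = (36 + 12)/((-⅙*25)) = 48/(-25/6) = 48*(-6/25) = -288/25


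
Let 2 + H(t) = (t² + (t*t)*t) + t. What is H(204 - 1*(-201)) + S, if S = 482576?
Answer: 67077129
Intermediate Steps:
H(t) = -2 + t + t² + t³ (H(t) = -2 + ((t² + (t*t)*t) + t) = -2 + ((t² + t²*t) + t) = -2 + ((t² + t³) + t) = -2 + (t + t² + t³) = -2 + t + t² + t³)
H(204 - 1*(-201)) + S = (-2 + (204 - 1*(-201)) + (204 - 1*(-201))² + (204 - 1*(-201))³) + 482576 = (-2 + (204 + 201) + (204 + 201)² + (204 + 201)³) + 482576 = (-2 + 405 + 405² + 405³) + 482576 = (-2 + 405 + 164025 + 66430125) + 482576 = 66594553 + 482576 = 67077129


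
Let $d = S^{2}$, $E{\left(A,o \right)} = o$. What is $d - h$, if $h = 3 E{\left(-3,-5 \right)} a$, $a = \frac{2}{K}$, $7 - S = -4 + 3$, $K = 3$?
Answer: $74$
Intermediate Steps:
$S = 8$ ($S = 7 - \left(-4 + 3\right) = 7 - -1 = 7 + 1 = 8$)
$a = \frac{2}{3} \approx 0.66667$
$d = 64$ ($d = 8^{2} = 64$)
$h = -10$ ($h = 3 \left(-5\right) \frac{2}{3} = \left(-15\right) \frac{2}{3} = -10$)
$d - h = 64 - -10 = 64 + 10 = 74$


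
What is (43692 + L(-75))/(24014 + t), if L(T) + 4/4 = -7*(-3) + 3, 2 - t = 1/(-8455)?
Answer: 369610325/203055281 ≈ 1.8202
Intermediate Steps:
t = 16911/8455 (t = 2 - 1/(-8455) = 2 - 1*(-1/8455) = 2 + 1/8455 = 16911/8455 ≈ 2.0001)
L(T) = 23 (L(T) = -1 + (-7*(-3) + 3) = -1 + (21 + 3) = -1 + 24 = 23)
(43692 + L(-75))/(24014 + t) = (43692 + 23)/(24014 + 16911/8455) = 43715/(203055281/8455) = 43715*(8455/203055281) = 369610325/203055281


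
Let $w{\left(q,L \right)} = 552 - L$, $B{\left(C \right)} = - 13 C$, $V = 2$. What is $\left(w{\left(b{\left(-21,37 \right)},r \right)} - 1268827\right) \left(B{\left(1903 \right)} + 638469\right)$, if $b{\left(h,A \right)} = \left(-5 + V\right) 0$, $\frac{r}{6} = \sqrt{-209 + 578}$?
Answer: $-778378415750 - 11047140 \sqrt{41} \approx -7.7845 \cdot 10^{11}$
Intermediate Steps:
$r = 18 \sqrt{41}$ ($r = 6 \sqrt{-209 + 578} = 6 \sqrt{369} = 6 \cdot 3 \sqrt{41} = 18 \sqrt{41} \approx 115.26$)
$b{\left(h,A \right)} = 0$ ($b{\left(h,A \right)} = \left(-5 + 2\right) 0 = \left(-3\right) 0 = 0$)
$\left(w{\left(b{\left(-21,37 \right)},r \right)} - 1268827\right) \left(B{\left(1903 \right)} + 638469\right) = \left(\left(552 - 18 \sqrt{41}\right) - 1268827\right) \left(\left(-13\right) 1903 + 638469\right) = \left(\left(552 - 18 \sqrt{41}\right) - 1268827\right) \left(-24739 + 638469\right) = \left(-1268275 - 18 \sqrt{41}\right) 613730 = -778378415750 - 11047140 \sqrt{41}$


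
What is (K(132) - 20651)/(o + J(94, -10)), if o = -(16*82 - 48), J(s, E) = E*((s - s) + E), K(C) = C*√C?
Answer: 20651/1164 - 22*√33/97 ≈ 16.439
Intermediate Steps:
K(C) = C^(3/2)
J(s, E) = E² (J(s, E) = E*(0 + E) = E*E = E²)
o = -1264 (o = -(1312 - 48) = -1*1264 = -1264)
(K(132) - 20651)/(o + J(94, -10)) = (132^(3/2) - 20651)/(-1264 + (-10)²) = (264*√33 - 20651)/(-1264 + 100) = (-20651 + 264*√33)/(-1164) = (-20651 + 264*√33)*(-1/1164) = 20651/1164 - 22*√33/97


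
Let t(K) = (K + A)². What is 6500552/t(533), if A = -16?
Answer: 6500552/267289 ≈ 24.320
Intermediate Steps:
t(K) = (-16 + K)² (t(K) = (K - 16)² = (-16 + K)²)
6500552/t(533) = 6500552/((-16 + 533)²) = 6500552/(517²) = 6500552/267289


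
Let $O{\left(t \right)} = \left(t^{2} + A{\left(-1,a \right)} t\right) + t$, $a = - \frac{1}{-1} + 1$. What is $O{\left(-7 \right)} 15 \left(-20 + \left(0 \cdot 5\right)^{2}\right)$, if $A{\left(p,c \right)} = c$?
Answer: $-8400$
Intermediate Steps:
$a = 2$ ($a = \left(-1\right) \left(-1\right) + 1 = 1 + 1 = 2$)
$O{\left(t \right)} = t^{2} + 3 t$ ($O{\left(t \right)} = \left(t^{2} + 2 t\right) + t = t^{2} + 3 t$)
$O{\left(-7 \right)} 15 \left(-20 + \left(0 \cdot 5\right)^{2}\right) = - 7 \left(3 - 7\right) 15 \left(-20 + \left(0 \cdot 5\right)^{2}\right) = \left(-7\right) \left(-4\right) 15 \left(-20 + 0^{2}\right) = 28 \cdot 15 \left(-20 + 0\right) = 28 \cdot 15 \left(-20\right) = 28 \left(-300\right) = -8400$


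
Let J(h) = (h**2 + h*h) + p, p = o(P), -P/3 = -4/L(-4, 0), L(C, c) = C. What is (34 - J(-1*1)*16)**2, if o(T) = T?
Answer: 2500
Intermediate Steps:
P = -3 (P = -(-12)/(-4) = -(-12)*(-1)/4 = -3*1 = -3)
p = -3
J(h) = -3 + 2*h**2 (J(h) = (h**2 + h*h) - 3 = (h**2 + h**2) - 3 = 2*h**2 - 3 = -3 + 2*h**2)
(34 - J(-1*1)*16)**2 = (34 - (-3 + 2*(-1*1)**2)*16)**2 = (34 - (-3 + 2*(-1)**2)*16)**2 = (34 - (-3 + 2*1)*16)**2 = (34 - (-3 + 2)*16)**2 = (34 - (-1)*16)**2 = (34 - 1*(-16))**2 = (34 + 16)**2 = 50**2 = 2500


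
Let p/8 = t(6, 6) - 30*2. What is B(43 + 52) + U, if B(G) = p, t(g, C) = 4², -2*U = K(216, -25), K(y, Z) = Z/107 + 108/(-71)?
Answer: -5334957/15194 ≈ -351.12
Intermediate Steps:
K(y, Z) = -108/71 + Z/107 (K(y, Z) = Z*(1/107) + 108*(-1/71) = Z/107 - 108/71 = -108/71 + Z/107)
U = 13331/15194 (U = -(-108/71 + (1/107)*(-25))/2 = -(-108/71 - 25/107)/2 = -½*(-13331/7597) = 13331/15194 ≈ 0.87739)
t(g, C) = 16
p = -352 (p = 8*(16 - 30*2) = 8*(16 - 60) = 8*(-44) = -352)
B(G) = -352
B(43 + 52) + U = -352 + 13331/15194 = -5334957/15194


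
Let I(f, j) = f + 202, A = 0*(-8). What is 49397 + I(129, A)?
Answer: 49728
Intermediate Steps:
A = 0
I(f, j) = 202 + f
49397 + I(129, A) = 49397 + (202 + 129) = 49397 + 331 = 49728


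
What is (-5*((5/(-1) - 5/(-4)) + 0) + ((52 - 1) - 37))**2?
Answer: 17161/16 ≈ 1072.6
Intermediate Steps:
(-5*((5/(-1) - 5/(-4)) + 0) + ((52 - 1) - 37))**2 = (-5*((5*(-1) - 5*(-1/4)) + 0) + (51 - 37))**2 = (-5*((-5 + 5/4) + 0) + 14)**2 = (-5*(-15/4 + 0) + 14)**2 = (-5*(-15/4) + 14)**2 = (75/4 + 14)**2 = (131/4)**2 = 17161/16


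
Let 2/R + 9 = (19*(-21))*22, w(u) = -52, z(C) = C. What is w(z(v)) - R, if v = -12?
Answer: -456922/8787 ≈ -52.000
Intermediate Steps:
R = -2/8787 (R = 2/(-9 + (19*(-21))*22) = 2/(-9 - 399*22) = 2/(-9 - 8778) = 2/(-8787) = 2*(-1/8787) = -2/8787 ≈ -0.00022761)
w(z(v)) - R = -52 - 1*(-2/8787) = -52 + 2/8787 = -456922/8787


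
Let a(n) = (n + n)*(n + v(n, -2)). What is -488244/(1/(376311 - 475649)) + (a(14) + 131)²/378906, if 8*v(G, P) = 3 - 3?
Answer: 18377389046009161/378906 ≈ 4.8501e+10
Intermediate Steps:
v(G, P) = 0 (v(G, P) = (3 - 3)/8 = (⅛)*0 = 0)
a(n) = 2*n² (a(n) = (n + n)*(n + 0) = (2*n)*n = 2*n²)
-488244/(1/(376311 - 475649)) + (a(14) + 131)²/378906 = -488244/(1/(376311 - 475649)) + (2*14² + 131)²/378906 = -488244/(1/(-99338)) + (2*196 + 131)²*(1/378906) = -488244/(-1/99338) + (392 + 131)²*(1/378906) = -488244*(-99338) + 523²*(1/378906) = 48501182472 + 273529*(1/378906) = 48501182472 + 273529/378906 = 18377389046009161/378906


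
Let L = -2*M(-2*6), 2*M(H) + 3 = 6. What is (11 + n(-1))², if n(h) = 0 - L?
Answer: 196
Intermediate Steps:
M(H) = 3/2 (M(H) = -3/2 + (½)*6 = -3/2 + 3 = 3/2)
L = -3 (L = -2*3/2 = -3)
n(h) = 3 (n(h) = 0 - 1*(-3) = 0 + 3 = 3)
(11 + n(-1))² = (11 + 3)² = 14² = 196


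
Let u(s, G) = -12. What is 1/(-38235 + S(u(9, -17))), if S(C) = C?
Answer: -1/38247 ≈ -2.6146e-5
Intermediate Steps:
1/(-38235 + S(u(9, -17))) = 1/(-38235 - 12) = 1/(-38247) = -1/38247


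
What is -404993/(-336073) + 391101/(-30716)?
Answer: -118998721385/10322818268 ≈ -11.528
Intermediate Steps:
-404993/(-336073) + 391101/(-30716) = -404993*(-1/336073) + 391101*(-1/30716) = 404993/336073 - 391101/30716 = -118998721385/10322818268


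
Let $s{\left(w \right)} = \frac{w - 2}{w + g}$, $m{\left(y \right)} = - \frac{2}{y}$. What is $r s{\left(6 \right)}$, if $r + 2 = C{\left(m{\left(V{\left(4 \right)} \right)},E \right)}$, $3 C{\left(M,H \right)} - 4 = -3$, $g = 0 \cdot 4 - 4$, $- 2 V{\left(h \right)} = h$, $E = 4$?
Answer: $- \frac{10}{3} \approx -3.3333$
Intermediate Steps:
$V{\left(h \right)} = - \frac{h}{2}$
$g = -4$ ($g = 0 - 4 = -4$)
$C{\left(M,H \right)} = \frac{1}{3}$ ($C{\left(M,H \right)} = \frac{4}{3} + \frac{1}{3} \left(-3\right) = \frac{4}{3} - 1 = \frac{1}{3}$)
$s{\left(w \right)} = \frac{-2 + w}{-4 + w}$ ($s{\left(w \right)} = \frac{w - 2}{w - 4} = \frac{-2 + w}{-4 + w}$)
$r = - \frac{5}{3}$ ($r = -2 + \frac{1}{3} = - \frac{5}{3} \approx -1.6667$)
$r s{\left(6 \right)} = - \frac{5 \frac{-2 + 6}{-4 + 6}}{3} = - \frac{5 \cdot \frac{1}{2} \cdot 4}{3} = \left(- \frac{5}{3}\right) 2 = - \frac{10}{3}$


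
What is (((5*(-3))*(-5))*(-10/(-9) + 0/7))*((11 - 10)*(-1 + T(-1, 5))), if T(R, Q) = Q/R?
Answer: -500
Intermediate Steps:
(((5*(-3))*(-5))*(-10/(-9) + 0/7))*((11 - 10)*(-1 + T(-1, 5))) = (((5*(-3))*(-5))*(-10/(-9) + 0/7))*((11 - 10)*(-1 + 5/(-1))) = ((-15*(-5))*(-10*(-1/9) + 0*(1/7)))*(1*(-1 + 5*(-1))) = (75*(10/9 + 0))*(1*(-1 - 5)) = (75*(10/9))*(1*(-6)) = (250/3)*(-6) = -500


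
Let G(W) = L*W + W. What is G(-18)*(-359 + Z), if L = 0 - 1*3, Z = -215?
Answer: -20664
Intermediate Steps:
L = -3 (L = 0 - 3 = -3)
G(W) = -2*W (G(W) = -3*W + W = -2*W)
G(-18)*(-359 + Z) = (-2*(-18))*(-359 - 215) = 36*(-574) = -20664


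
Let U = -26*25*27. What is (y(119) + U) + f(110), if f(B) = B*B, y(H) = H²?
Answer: 8711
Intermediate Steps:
f(B) = B²
U = -17550 (U = -650*27 = -17550)
(y(119) + U) + f(110) = (119² - 17550) + 110² = (14161 - 17550) + 12100 = -3389 + 12100 = 8711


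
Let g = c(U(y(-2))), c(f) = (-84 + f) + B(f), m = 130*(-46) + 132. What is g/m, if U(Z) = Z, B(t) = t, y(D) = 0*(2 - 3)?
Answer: 21/1462 ≈ 0.014364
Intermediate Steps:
y(D) = 0 (y(D) = 0*(-1) = 0)
m = -5848 (m = -5980 + 132 = -5848)
c(f) = -84 + 2*f (c(f) = (-84 + f) + f = -84 + 2*f)
g = -84 (g = -84 + 2*0 = -84 + 0 = -84)
g/m = -84/(-5848) = -84*(-1/5848) = 21/1462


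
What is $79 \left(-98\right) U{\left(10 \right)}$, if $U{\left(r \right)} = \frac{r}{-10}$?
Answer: $7742$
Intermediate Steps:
$U{\left(r \right)} = - \frac{r}{10}$ ($U{\left(r \right)} = r \left(- \frac{1}{10}\right) = - \frac{r}{10}$)
$79 \left(-98\right) U{\left(10 \right)} = 79 \left(-98\right) \left(\left(- \frac{1}{10}\right) 10\right) = \left(-7742\right) \left(-1\right) = 7742$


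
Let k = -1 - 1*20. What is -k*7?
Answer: 147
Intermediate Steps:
k = -21 (k = -1 - 20 = -21)
-k*7 = -1*(-21)*7 = 21*7 = 147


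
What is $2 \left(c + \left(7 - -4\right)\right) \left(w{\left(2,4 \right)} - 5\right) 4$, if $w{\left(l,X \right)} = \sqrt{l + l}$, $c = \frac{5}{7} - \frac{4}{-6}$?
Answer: $- \frac{2080}{7} \approx -297.14$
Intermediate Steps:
$c = \frac{29}{21}$ ($c = 5 \cdot \frac{1}{7} - - \frac{2}{3} = \frac{5}{7} + \frac{2}{3} = \frac{29}{21} \approx 1.381$)
$w{\left(l,X \right)} = \sqrt{2} \sqrt{l}$ ($w{\left(l,X \right)} = \sqrt{2 l} = \sqrt{2} \sqrt{l}$)
$2 \left(c + \left(7 - -4\right)\right) \left(w{\left(2,4 \right)} - 5\right) 4 = 2 \left(\frac{29}{21} + \left(7 - -4\right)\right) \left(\sqrt{2} \sqrt{2} - 5\right) 4 = 2 \left(\frac{29}{21} + \left(7 + 4\right)\right) \left(2 - 5\right) 4 = 2 \left(\frac{29}{21} + 11\right) \left(-3\right) 4 = 2 \cdot \frac{260}{21} \left(-3\right) 4 = 2 \left(- \frac{260}{7}\right) 4 = \left(- \frac{520}{7}\right) 4 = - \frac{2080}{7}$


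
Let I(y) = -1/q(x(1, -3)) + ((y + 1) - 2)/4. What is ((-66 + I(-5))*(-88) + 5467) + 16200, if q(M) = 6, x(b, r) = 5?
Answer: 82865/3 ≈ 27622.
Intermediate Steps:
I(y) = -5/12 + y/4 (I(y) = -1/6 + ((y + 1) - 2)/4 = -1*⅙ + ((1 + y) - 2)*(¼) = -⅙ + (-1 + y)*(¼) = -⅙ + (-¼ + y/4) = -5/12 + y/4)
((-66 + I(-5))*(-88) + 5467) + 16200 = ((-66 + (-5/12 + (¼)*(-5)))*(-88) + 5467) + 16200 = ((-66 + (-5/12 - 5/4))*(-88) + 5467) + 16200 = ((-66 - 5/3)*(-88) + 5467) + 16200 = (-203/3*(-88) + 5467) + 16200 = (17864/3 + 5467) + 16200 = 34265/3 + 16200 = 82865/3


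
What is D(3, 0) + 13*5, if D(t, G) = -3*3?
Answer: 56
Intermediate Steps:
D(t, G) = -9
D(3, 0) + 13*5 = -9 + 13*5 = -9 + 65 = 56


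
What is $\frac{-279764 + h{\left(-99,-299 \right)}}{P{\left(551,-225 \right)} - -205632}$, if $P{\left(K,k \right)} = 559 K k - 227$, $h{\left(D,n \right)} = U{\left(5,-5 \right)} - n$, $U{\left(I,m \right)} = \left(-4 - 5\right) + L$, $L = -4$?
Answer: $\frac{139739}{34548310} \approx 0.0040447$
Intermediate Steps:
$U{\left(I,m \right)} = -13$ ($U{\left(I,m \right)} = \left(-4 - 5\right) - 4 = -9 - 4 = -13$)
$h{\left(D,n \right)} = -13 - n$
$P{\left(K,k \right)} = -227 + 559 K k$ ($P{\left(K,k \right)} = 559 K k - 227 = -227 + 559 K k$)
$\frac{-279764 + h{\left(-99,-299 \right)}}{P{\left(551,-225 \right)} - -205632} = \frac{-279764 - -286}{\left(-227 + 559 \cdot 551 \left(-225\right)\right) - -205632} = \frac{-279764 + \left(-13 + 299\right)}{\left(-227 - 69302025\right) + 205632} = \frac{-279764 + 286}{-69302252 + 205632} = - \frac{279478}{-69096620} = \left(-279478\right) \left(- \frac{1}{69096620}\right) = \frac{139739}{34548310}$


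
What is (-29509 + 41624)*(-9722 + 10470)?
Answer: 9062020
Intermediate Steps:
(-29509 + 41624)*(-9722 + 10470) = 12115*748 = 9062020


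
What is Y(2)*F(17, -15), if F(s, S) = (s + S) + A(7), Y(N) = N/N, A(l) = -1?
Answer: 1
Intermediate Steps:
Y(N) = 1
F(s, S) = -1 + S + s (F(s, S) = (s + S) - 1 = (S + s) - 1 = -1 + S + s)
Y(2)*F(17, -15) = 1*(-1 - 15 + 17) = 1*1 = 1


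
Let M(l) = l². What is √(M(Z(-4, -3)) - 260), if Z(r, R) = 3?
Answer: I*√251 ≈ 15.843*I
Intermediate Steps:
√(M(Z(-4, -3)) - 260) = √(3² - 260) = √(9 - 260) = √(-251) = I*√251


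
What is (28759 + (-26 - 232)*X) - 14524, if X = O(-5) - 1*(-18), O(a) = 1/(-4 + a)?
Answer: 28859/3 ≈ 9619.7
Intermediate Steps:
X = 161/9 (X = 1/(-4 - 5) - 1*(-18) = 1/(-9) + 18 = -⅑ + 18 = 161/9 ≈ 17.889)
(28759 + (-26 - 232)*X) - 14524 = (28759 + (-26 - 232)*(161/9)) - 14524 = (28759 - 258*161/9) - 14524 = (28759 - 13846/3) - 14524 = 72431/3 - 14524 = 28859/3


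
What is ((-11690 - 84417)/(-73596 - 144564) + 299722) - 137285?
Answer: 35437352027/218160 ≈ 1.6244e+5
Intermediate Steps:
((-11690 - 84417)/(-73596 - 144564) + 299722) - 137285 = (-96107/(-218160) + 299722) - 137285 = (-96107*(-1/218160) + 299722) - 137285 = (96107/218160 + 299722) - 137285 = 65387447627/218160 - 137285 = 35437352027/218160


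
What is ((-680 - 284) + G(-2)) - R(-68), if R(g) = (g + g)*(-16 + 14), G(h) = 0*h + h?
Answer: -1238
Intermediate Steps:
G(h) = h (G(h) = 0 + h = h)
R(g) = -4*g (R(g) = (2*g)*(-2) = -4*g)
((-680 - 284) + G(-2)) - R(-68) = ((-680 - 284) - 2) - (-4)*(-68) = (-964 - 2) - 1*272 = -966 - 272 = -1238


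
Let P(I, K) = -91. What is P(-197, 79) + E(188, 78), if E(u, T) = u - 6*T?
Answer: -371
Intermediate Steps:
P(-197, 79) + E(188, 78) = -91 + (188 - 6*78) = -91 + (188 - 468) = -91 - 280 = -371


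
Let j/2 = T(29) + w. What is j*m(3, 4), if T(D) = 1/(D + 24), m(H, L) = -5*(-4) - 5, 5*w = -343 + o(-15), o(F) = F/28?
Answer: -1529001/742 ≈ -2060.6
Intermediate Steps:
o(F) = F/28 (o(F) = F*(1/28) = F/28)
w = -9619/140 (w = (-343 + (1/28)*(-15))/5 = (-343 - 15/28)/5 = (⅕)*(-9619/28) = -9619/140 ≈ -68.707)
m(H, L) = 15 (m(H, L) = 20 - 5 = 15)
T(D) = 1/(24 + D)
j = -509667/3710 (j = 2*(1/(24 + 29) - 9619/140) = 2*(1/53 - 9619/140) = 2*(-509667/7420) = -509667/3710 ≈ -137.38)
j*m(3, 4) = -509667/3710*15 = -1529001/742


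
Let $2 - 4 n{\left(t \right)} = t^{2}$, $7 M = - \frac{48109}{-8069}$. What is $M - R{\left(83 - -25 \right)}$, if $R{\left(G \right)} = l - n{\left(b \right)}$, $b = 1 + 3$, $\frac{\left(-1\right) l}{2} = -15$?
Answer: $- \frac{3688143}{112966} \approx -32.648$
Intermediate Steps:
$l = 30$ ($l = \left(-2\right) \left(-15\right) = 30$)
$M = \frac{48109}{56483}$ ($M = \frac{\left(-48109\right) \frac{1}{-8069}}{7} = \frac{\left(-48109\right) \left(- \frac{1}{8069}\right)}{7} = \frac{1}{7} \cdot \frac{48109}{8069} = \frac{48109}{56483} \approx 0.85174$)
$b = 4$
$n{\left(t \right)} = \frac{1}{2} - \frac{t^{2}}{4}$
$R{\left(G \right)} = \frac{67}{2}$ ($R{\left(G \right)} = 30 - \left(\frac{1}{2} - \frac{4^{2}}{4}\right) = 30 - \left(\frac{1}{2} - 4\right) = 30 - - \frac{7}{2} = 30 + \frac{7}{2} = \frac{67}{2}$)
$M - R{\left(83 - -25 \right)} = \frac{48109}{56483} - \frac{67}{2} = - \frac{3688143}{112966}$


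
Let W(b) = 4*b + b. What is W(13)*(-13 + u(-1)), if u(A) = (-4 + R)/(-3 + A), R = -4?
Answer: -715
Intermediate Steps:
u(A) = -8/(-3 + A) (u(A) = (-4 - 4)/(-3 + A) = -8/(-3 + A))
W(b) = 5*b
W(13)*(-13 + u(-1)) = (5*13)*(-13 - 8/(-3 - 1)) = 65*(-13 - 8/(-4)) = 65*(-13 - 8*(-1/4)) = 65*(-13 + 2) = 65*(-11) = -715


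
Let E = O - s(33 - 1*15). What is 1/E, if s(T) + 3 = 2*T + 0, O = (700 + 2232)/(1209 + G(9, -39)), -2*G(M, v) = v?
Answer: -2457/75217 ≈ -0.032665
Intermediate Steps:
G(M, v) = -v/2
O = 5864/2457 (O = (700 + 2232)/(1209 - 1/2*(-39)) = 2932/(1209 + 39/2) = 2932/(2457/2) = 2932*(2/2457) = 5864/2457 ≈ 2.3867)
s(T) = -3 + 2*T (s(T) = -3 + (2*T + 0) = -3 + 2*T)
E = -75217/2457 (E = 5864/2457 - (-3 + 2*(33 - 1*15)) = 5864/2457 - (-3 + 2*(33 - 15)) = 5864/2457 - (-3 + 2*18) = 5864/2457 - (-3 + 36) = 5864/2457 - 1*33 = 5864/2457 - 33 = -75217/2457 ≈ -30.613)
1/E = 1/(-75217/2457) = -2457/75217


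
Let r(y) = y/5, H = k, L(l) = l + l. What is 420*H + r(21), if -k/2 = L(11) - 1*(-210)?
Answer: -974379/5 ≈ -1.9488e+5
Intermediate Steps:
L(l) = 2*l
k = -464 (k = -2*(2*11 - 1*(-210)) = -2*(22 + 210) = -2*232 = -464)
H = -464
r(y) = y/5 (r(y) = y*(⅕) = y/5)
420*H + r(21) = 420*(-464) + (⅕)*21 = -194880 + 21/5 = -974379/5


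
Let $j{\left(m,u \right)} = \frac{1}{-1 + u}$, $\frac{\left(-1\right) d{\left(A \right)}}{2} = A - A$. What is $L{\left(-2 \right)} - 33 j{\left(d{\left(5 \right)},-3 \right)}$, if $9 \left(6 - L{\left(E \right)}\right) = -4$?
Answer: $\frac{529}{36} \approx 14.694$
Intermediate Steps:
$d{\left(A \right)} = 0$ ($d{\left(A \right)} = - 2 \left(A - A\right) = \left(-2\right) 0 = 0$)
$L{\left(E \right)} = \frac{58}{9}$ ($L{\left(E \right)} = 6 - - \frac{4}{9} = 6 + \frac{4}{9} = \frac{58}{9}$)
$L{\left(-2 \right)} - 33 j{\left(d{\left(5 \right)},-3 \right)} = \frac{58}{9} - \frac{33}{-1 - 3} = \frac{58}{9} - \frac{33}{-4} = \frac{58}{9} - - \frac{33}{4} = \frac{58}{9} + \frac{33}{4} = \frac{529}{36}$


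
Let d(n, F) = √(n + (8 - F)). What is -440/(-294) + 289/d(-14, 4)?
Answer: 220/147 - 289*I*√10/10 ≈ 1.4966 - 91.39*I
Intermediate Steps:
d(n, F) = √(8 + n - F)
-440/(-294) + 289/d(-14, 4) = -440/(-294) + 289/(√(8 - 14 - 1*4)) = -440*(-1/294) + 289/(√(8 - 14 - 4)) = 220/147 + 289/(√(-10)) = 220/147 + 289/((I*√10)) = 220/147 + 289*(-I*√10/10) = 220/147 - 289*I*√10/10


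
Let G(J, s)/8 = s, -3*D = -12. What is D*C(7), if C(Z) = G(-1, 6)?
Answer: 192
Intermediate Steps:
D = 4 (D = -⅓*(-12) = 4)
G(J, s) = 8*s
C(Z) = 48 (C(Z) = 8*6 = 48)
D*C(7) = 4*48 = 192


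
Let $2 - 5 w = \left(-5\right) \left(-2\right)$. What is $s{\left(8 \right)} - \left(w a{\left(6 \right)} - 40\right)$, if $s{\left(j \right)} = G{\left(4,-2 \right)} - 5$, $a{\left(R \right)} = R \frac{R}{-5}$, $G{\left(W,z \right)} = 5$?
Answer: $\frac{712}{25} \approx 28.48$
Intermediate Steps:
$a{\left(R \right)} = - \frac{R^{2}}{5}$ ($a{\left(R \right)} = R R \left(- \frac{1}{5}\right) = R \left(- \frac{R}{5}\right) = - \frac{R^{2}}{5}$)
$w = - \frac{8}{5}$ ($w = \frac{2}{5} - \frac{\left(-5\right) \left(-2\right)}{5} = \frac{2}{5} - 2 = - \frac{8}{5} \approx -1.6$)
$s{\left(j \right)} = 0$ ($s{\left(j \right)} = 5 - 5 = 0$)
$s{\left(8 \right)} - \left(w a{\left(6 \right)} - 40\right) = 0 - \left(- \frac{8 \left(- \frac{6^{2}}{5}\right)}{5} - 40\right) = 0 - \left(- \frac{8 \left(\left(- \frac{1}{5}\right) 36\right)}{5} - 40\right) = 0 - \left(\left(- \frac{8}{5}\right) \left(- \frac{36}{5}\right) - 40\right) = 0 - \left(\frac{288}{25} - 40\right) = 0 - - \frac{712}{25} = 0 + \frac{712}{25} = \frac{712}{25}$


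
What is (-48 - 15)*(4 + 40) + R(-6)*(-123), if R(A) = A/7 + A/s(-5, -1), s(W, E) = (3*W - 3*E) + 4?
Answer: -77247/28 ≈ -2758.8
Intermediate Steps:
s(W, E) = 4 - 3*E + 3*W (s(W, E) = (-3*E + 3*W) + 4 = 4 - 3*E + 3*W)
R(A) = A/56 (R(A) = A/7 + A/(4 - 3*(-1) + 3*(-5)) = A*(1/7) + A/(4 + 3 - 15) = A/7 + A/(-8) = A/7 + A*(-1/8) = A/7 - A/8 = A/56)
(-48 - 15)*(4 + 40) + R(-6)*(-123) = (-48 - 15)*(4 + 40) + ((1/56)*(-6))*(-123) = -63*44 - 3/28*(-123) = -2772 + 369/28 = -77247/28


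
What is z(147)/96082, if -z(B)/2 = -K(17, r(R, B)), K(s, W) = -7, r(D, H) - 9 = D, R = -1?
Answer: -1/6863 ≈ -0.00014571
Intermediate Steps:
r(D, H) = 9 + D
z(B) = -14 (z(B) = -(-2)*(-7) = -2*7 = -14)
z(147)/96082 = -14/96082 = -14*1/96082 = -1/6863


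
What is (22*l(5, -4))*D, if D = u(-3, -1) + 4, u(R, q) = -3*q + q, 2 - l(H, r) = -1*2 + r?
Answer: 1056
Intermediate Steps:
l(H, r) = 4 - r (l(H, r) = 2 - (-1*2 + r) = 2 - (-2 + r) = 2 + (2 - r) = 4 - r)
u(R, q) = -2*q
D = 6 (D = -2*(-1) + 4 = 2 + 4 = 6)
(22*l(5, -4))*D = (22*(4 - 1*(-4)))*6 = (22*(4 + 4))*6 = (22*8)*6 = 176*6 = 1056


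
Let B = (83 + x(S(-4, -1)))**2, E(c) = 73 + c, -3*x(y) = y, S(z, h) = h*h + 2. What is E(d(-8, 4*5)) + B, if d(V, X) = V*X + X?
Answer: 6657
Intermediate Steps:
S(z, h) = 2 + h**2 (S(z, h) = h**2 + 2 = 2 + h**2)
d(V, X) = X + V*X
x(y) = -y/3
B = 6724 (B = (83 - (2 + (-1)**2)/3)**2 = (83 - (2 + 1)/3)**2 = (83 - 1/3*3)**2 = (83 - 1)**2 = 82**2 = 6724)
E(d(-8, 4*5)) + B = (73 + (4*5)*(1 - 8)) + 6724 = (73 + 20*(-7)) + 6724 = (73 - 140) + 6724 = -67 + 6724 = 6657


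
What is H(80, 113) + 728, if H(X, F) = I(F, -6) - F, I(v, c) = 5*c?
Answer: 585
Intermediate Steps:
H(X, F) = -30 - F (H(X, F) = 5*(-6) - F = -30 - F)
H(80, 113) + 728 = (-30 - 1*113) + 728 = (-30 - 113) + 728 = -143 + 728 = 585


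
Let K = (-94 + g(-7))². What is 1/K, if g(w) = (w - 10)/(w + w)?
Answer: 196/1687401 ≈ 0.00011616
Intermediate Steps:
g(w) = (-10 + w)/(2*w) (g(w) = (-10 + w)/((2*w)) = (-10 + w)*(1/(2*w)) = (-10 + w)/(2*w))
K = 1687401/196 (K = (-94 + (½)*(-10 - 7)/(-7))² = (-94 + (½)*(-⅐)*(-17))² = (-94 + 17/14)² = (-1299/14)² = 1687401/196 ≈ 8609.2)
1/K = 1/(1687401/196) = 196/1687401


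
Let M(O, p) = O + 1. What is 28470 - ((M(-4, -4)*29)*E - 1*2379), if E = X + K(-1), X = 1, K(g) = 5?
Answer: 31371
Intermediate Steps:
M(O, p) = 1 + O
E = 6 (E = 1 + 5 = 6)
28470 - ((M(-4, -4)*29)*E - 1*2379) = 28470 - (((1 - 4)*29)*6 - 1*2379) = 28470 - (-3*29*6 - 2379) = 28470 - (-87*6 - 2379) = 28470 - (-522 - 2379) = 28470 - 1*(-2901) = 28470 + 2901 = 31371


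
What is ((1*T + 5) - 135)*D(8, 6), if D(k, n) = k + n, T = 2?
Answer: -1792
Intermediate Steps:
((1*T + 5) - 135)*D(8, 6) = ((1*2 + 5) - 135)*(8 + 6) = ((2 + 5) - 135)*14 = (7 - 135)*14 = -128*14 = -1792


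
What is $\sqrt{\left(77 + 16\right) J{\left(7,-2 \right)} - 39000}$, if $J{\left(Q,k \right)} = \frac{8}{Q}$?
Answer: $\frac{8 i \sqrt{29778}}{7} \approx 197.21 i$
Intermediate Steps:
$\sqrt{\left(77 + 16\right) J{\left(7,-2 \right)} - 39000} = \sqrt{\left(77 + 16\right) \frac{8}{7} - 39000} = \sqrt{93 \cdot 8 \cdot \frac{1}{7} - 39000} = \sqrt{93 \cdot \frac{8}{7} - 39000} = \sqrt{\frac{744}{7} - 39000} = \sqrt{- \frac{272256}{7}} = \frac{8 i \sqrt{29778}}{7}$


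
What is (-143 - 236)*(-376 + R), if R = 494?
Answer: -44722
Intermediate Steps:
(-143 - 236)*(-376 + R) = (-143 - 236)*(-376 + 494) = -379*118 = -44722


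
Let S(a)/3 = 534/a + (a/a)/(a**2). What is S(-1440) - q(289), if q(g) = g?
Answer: -200525759/691200 ≈ -290.11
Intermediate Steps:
S(a) = 3/a**2 + 1602/a (S(a) = 3*(534/a + (a/a)/(a**2)) = 3*(534/a + 1/a**2) = 3*(534/a + a**(-2)) = 3*(a**(-2) + 534/a) = 3/a**2 + 1602/a)
S(-1440) - q(289) = 3*(1 + 534*(-1440))/(-1440)**2 - 1*289 = 3*(1/2073600)*(1 - 768960) - 289 = 3*(1/2073600)*(-768959) - 289 = -768959/691200 - 289 = -200525759/691200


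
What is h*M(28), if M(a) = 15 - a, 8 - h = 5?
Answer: -39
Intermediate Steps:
h = 3 (h = 8 - 1*5 = 8 - 5 = 3)
h*M(28) = 3*(15 - 1*28) = 3*(15 - 28) = 3*(-13) = -39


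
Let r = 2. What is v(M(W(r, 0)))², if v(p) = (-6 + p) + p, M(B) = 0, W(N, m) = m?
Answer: 36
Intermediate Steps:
v(p) = -6 + 2*p
v(M(W(r, 0)))² = (-6 + 2*0)² = (-6 + 0)² = (-6)² = 36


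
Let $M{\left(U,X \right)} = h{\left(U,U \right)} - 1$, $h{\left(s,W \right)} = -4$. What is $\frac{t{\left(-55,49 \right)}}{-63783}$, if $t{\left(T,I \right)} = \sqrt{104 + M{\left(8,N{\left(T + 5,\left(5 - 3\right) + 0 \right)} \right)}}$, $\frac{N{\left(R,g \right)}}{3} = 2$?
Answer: $- \frac{\sqrt{11}}{21261} \approx -0.000156$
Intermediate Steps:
$N{\left(R,g \right)} = 6$ ($N{\left(R,g \right)} = 3 \cdot 2 = 6$)
$M{\left(U,X \right)} = -5$ ($M{\left(U,X \right)} = -4 - 1 = -5$)
$t{\left(T,I \right)} = 3 \sqrt{11}$ ($t{\left(T,I \right)} = \sqrt{104 - 5} = \sqrt{99} = 3 \sqrt{11}$)
$\frac{t{\left(-55,49 \right)}}{-63783} = \frac{3 \sqrt{11}}{-63783} = 3 \sqrt{11} \left(- \frac{1}{63783}\right) = - \frac{\sqrt{11}}{21261}$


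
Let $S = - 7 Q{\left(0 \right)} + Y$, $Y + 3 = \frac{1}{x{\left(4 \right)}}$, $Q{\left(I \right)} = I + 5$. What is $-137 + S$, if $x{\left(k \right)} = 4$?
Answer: $- \frac{699}{4} \approx -174.75$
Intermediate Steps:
$Q{\left(I \right)} = 5 + I$
$Y = - \frac{11}{4}$ ($Y = -3 + \frac{1}{4} = - \frac{11}{4} \approx -2.75$)
$S = - \frac{151}{4}$ ($S = - 7 \left(5 + 0\right) - \frac{11}{4} = \left(-7\right) 5 - \frac{11}{4} = -35 - \frac{11}{4} = - \frac{151}{4} \approx -37.75$)
$-137 + S = -137 - \frac{151}{4} = - \frac{699}{4}$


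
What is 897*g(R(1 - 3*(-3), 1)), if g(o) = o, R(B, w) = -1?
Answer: -897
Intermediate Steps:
897*g(R(1 - 3*(-3), 1)) = 897*(-1) = -897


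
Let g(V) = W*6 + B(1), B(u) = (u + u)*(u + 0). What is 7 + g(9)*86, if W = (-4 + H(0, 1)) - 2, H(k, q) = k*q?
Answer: -2917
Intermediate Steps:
B(u) = 2*u² (B(u) = (2*u)*u = 2*u²)
W = -6 (W = (-4 + 0*1) - 2 = (-4 + 0) - 2 = -4 - 2 = -6)
g(V) = -34 (g(V) = -6*6 + 2*1² = -36 + 2*1 = -36 + 2 = -34)
7 + g(9)*86 = 7 - 34*86 = 7 - 2924 = -2917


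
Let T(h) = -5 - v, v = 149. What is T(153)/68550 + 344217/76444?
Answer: 11792151487/2620118100 ≈ 4.5006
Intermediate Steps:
T(h) = -154 (T(h) = -5 - 1*149 = -5 - 149 = -154)
T(153)/68550 + 344217/76444 = -154/68550 + 344217/76444 = -154*1/68550 + 344217*(1/76444) = -77/34275 + 344217/76444 = 11792151487/2620118100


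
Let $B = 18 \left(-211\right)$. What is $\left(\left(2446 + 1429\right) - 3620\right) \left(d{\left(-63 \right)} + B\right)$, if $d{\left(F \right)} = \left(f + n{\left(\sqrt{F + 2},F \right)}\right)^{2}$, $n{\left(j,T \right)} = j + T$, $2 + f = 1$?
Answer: $60435 - 32640 i \sqrt{61} \approx 60435.0 - 2.5493 \cdot 10^{5} i$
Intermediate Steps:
$f = -1$ ($f = -2 + 1 = -1$)
$n{\left(j,T \right)} = T + j$
$d{\left(F \right)} = \left(-1 + F + \sqrt{2 + F}\right)^{2}$ ($d{\left(F \right)} = \left(-1 + \left(F + \sqrt{F + 2}\right)\right)^{2} = \left(-1 + \left(F + \sqrt{2 + F}\right)\right)^{2} = \left(-1 + F + \sqrt{2 + F}\right)^{2}$)
$B = -3798$
$\left(\left(2446 + 1429\right) - 3620\right) \left(d{\left(-63 \right)} + B\right) = \left(\left(2446 + 1429\right) - 3620\right) \left(\left(-1 - 63 + \sqrt{2 - 63}\right)^{2} - 3798\right) = \left(3875 - 3620\right) \left(\left(-1 - 63 + \sqrt{-61}\right)^{2} - 3798\right) = 255 \left(\left(-1 - 63 + i \sqrt{61}\right)^{2} - 3798\right) = 255 \left(\left(-64 + i \sqrt{61}\right)^{2} - 3798\right) = 255 \left(-3798 + \left(-64 + i \sqrt{61}\right)^{2}\right) = -968490 + 255 \left(-64 + i \sqrt{61}\right)^{2}$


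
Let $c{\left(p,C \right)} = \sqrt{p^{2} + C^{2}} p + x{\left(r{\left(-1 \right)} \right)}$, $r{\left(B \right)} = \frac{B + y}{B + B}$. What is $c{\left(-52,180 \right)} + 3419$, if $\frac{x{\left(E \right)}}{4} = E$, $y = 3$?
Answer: $3415 - 208 \sqrt{2194} \approx -6327.8$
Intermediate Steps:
$r{\left(B \right)} = \frac{3 + B}{2 B}$ ($r{\left(B \right)} = \frac{B + 3}{B + B} = \frac{3 + B}{2 B}$)
$x{\left(E \right)} = 4 E$
$c{\left(p,C \right)} = -4 + p \sqrt{C^{2} + p^{2}}$ ($c{\left(p,C \right)} = \sqrt{p^{2} + C^{2}} p + 4 \frac{3 - 1}{2 \left(-1\right)} = \sqrt{C^{2} + p^{2}} p + 4 \cdot \frac{1}{2} \left(-1\right) 2 = p \sqrt{C^{2} + p^{2}} + 4 \left(-1\right) = p \sqrt{C^{2} + p^{2}} - 4 = -4 + p \sqrt{C^{2} + p^{2}}$)
$c{\left(-52,180 \right)} + 3419 = \left(-4 - 52 \sqrt{180^{2} + \left(-52\right)^{2}}\right) + 3419 = \left(-4 - 52 \sqrt{32400 + 2704}\right) + 3419 = \left(-4 - 52 \sqrt{35104}\right) + 3419 = \left(-4 - 52 \cdot 4 \sqrt{2194}\right) + 3419 = \left(-4 - 208 \sqrt{2194}\right) + 3419 = 3415 - 208 \sqrt{2194}$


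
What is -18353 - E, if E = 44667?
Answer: -63020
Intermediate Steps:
-18353 - E = -18353 - 1*44667 = -18353 - 44667 = -63020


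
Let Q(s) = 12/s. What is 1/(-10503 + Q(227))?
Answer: -227/2384169 ≈ -9.5211e-5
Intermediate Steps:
1/(-10503 + Q(227)) = 1/(-10503 + 12/227) = 1/(-2384169/227) = -227/2384169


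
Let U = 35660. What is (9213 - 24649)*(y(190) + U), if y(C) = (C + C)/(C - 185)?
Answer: -551620896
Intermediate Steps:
y(C) = 2*C/(-185 + C) (y(C) = (2*C)/(-185 + C) = 2*C/(-185 + C))
(9213 - 24649)*(y(190) + U) = (9213 - 24649)*(2*190/(-185 + 190) + 35660) = -15436*(2*190/5 + 35660) = -15436*(2*190*(⅕) + 35660) = -15436*(76 + 35660) = -15436*35736 = -551620896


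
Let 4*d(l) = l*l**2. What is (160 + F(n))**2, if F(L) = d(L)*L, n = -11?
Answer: 233508961/16 ≈ 1.4594e+7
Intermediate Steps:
d(l) = l**3/4 (d(l) = (l*l**2)/4 = l**3/4)
F(L) = L**4/4 (F(L) = (L**3/4)*L = L**4/4)
(160 + F(n))**2 = (160 + (1/4)*(-11)**4)**2 = (160 + (1/4)*14641)**2 = (160 + 14641/4)**2 = (15281/4)**2 = 233508961/16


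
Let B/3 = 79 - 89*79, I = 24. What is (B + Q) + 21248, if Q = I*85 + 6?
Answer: 2438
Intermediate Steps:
B = -20856 (B = 3*(79 - 89*79) = 3*(79 - 7031) = 3*(-6952) = -20856)
Q = 2046 (Q = 24*85 + 6 = 2040 + 6 = 2046)
(B + Q) + 21248 = (-20856 + 2046) + 21248 = -18810 + 21248 = 2438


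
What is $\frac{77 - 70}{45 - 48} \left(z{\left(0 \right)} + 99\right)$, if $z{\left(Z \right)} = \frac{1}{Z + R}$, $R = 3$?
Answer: $- \frac{2086}{9} \approx -231.78$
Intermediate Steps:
$z{\left(Z \right)} = \frac{1}{3 + Z}$ ($z{\left(Z \right)} = \frac{1}{Z + 3} = \frac{1}{3 + Z}$)
$\frac{77 - 70}{45 - 48} \left(z{\left(0 \right)} + 99\right) = \frac{77 - 70}{45 - 48} \left(\frac{1}{3 + 0} + 99\right) = \frac{7}{-3} \left(\frac{1}{3} + 99\right) = 7 \left(- \frac{1}{3}\right) \left(\frac{1}{3} + 99\right) = \left(- \frac{7}{3}\right) \frac{298}{3} = - \frac{2086}{9}$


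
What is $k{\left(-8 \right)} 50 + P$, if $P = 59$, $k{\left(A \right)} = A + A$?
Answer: $-741$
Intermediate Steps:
$k{\left(A \right)} = 2 A$
$k{\left(-8 \right)} 50 + P = 2 \left(-8\right) 50 + 59 = \left(-16\right) 50 + 59 = -800 + 59 = -741$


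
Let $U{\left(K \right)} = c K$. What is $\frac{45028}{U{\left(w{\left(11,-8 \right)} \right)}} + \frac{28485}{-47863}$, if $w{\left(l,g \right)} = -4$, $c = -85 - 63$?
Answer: $\frac{534578011}{7083724} \approx 75.466$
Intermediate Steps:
$c = -148$ ($c = -85 - 63 = -148$)
$U{\left(K \right)} = - 148 K$
$\frac{45028}{U{\left(w{\left(11,-8 \right)} \right)}} + \frac{28485}{-47863} = \frac{45028}{\left(-148\right) \left(-4\right)} + \frac{28485}{-47863} = \frac{45028}{592} + 28485 \left(- \frac{1}{47863}\right) = 45028 \cdot \frac{1}{592} - \frac{28485}{47863} = \frac{11257}{148} - \frac{28485}{47863} = \frac{534578011}{7083724}$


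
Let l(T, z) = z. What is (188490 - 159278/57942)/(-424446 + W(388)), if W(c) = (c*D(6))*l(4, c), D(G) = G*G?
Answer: 5460664151/144714142998 ≈ 0.037734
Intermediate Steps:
D(G) = G²
W(c) = 36*c² (W(c) = (c*6²)*c = (c*36)*c = (36*c)*c = 36*c²)
(188490 - 159278/57942)/(-424446 + W(388)) = (188490 - 159278/57942)/(-424446 + 36*388²) = (188490 - 159278*1/57942)/(-424446 + 36*150544) = (188490 - 79639/28971)/(-424446 + 5419584) = (5460664151/28971)/4995138 = (5460664151/28971)*(1/4995138) = 5460664151/144714142998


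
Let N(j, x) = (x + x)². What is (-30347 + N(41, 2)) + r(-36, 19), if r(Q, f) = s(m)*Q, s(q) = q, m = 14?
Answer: -30835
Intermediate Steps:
r(Q, f) = 14*Q
N(j, x) = 4*x² (N(j, x) = (2*x)² = 4*x²)
(-30347 + N(41, 2)) + r(-36, 19) = (-30347 + 4*2²) + 14*(-36) = (-30347 + 4*4) - 504 = (-30347 + 16) - 504 = -30331 - 504 = -30835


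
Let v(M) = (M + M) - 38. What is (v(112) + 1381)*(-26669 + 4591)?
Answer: -34596226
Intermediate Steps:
v(M) = -38 + 2*M (v(M) = 2*M - 38 = -38 + 2*M)
(v(112) + 1381)*(-26669 + 4591) = ((-38 + 2*112) + 1381)*(-26669 + 4591) = ((-38 + 224) + 1381)*(-22078) = (186 + 1381)*(-22078) = 1567*(-22078) = -34596226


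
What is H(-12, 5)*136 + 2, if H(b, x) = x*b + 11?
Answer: -6662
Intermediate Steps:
H(b, x) = 11 + b*x (H(b, x) = b*x + 11 = 11 + b*x)
H(-12, 5)*136 + 2 = (11 - 12*5)*136 + 2 = (11 - 60)*136 + 2 = -49*136 + 2 = -6664 + 2 = -6662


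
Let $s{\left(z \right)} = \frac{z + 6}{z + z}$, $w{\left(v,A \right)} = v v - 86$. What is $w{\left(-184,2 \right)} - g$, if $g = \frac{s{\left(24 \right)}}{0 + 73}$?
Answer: $\frac{19721675}{584} \approx 33770.0$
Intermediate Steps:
$w{\left(v,A \right)} = -86 + v^{2}$ ($w{\left(v,A \right)} = v^{2} - 86 = -86 + v^{2}$)
$s{\left(z \right)} = \frac{6 + z}{2 z}$
$g = \frac{5}{584}$ ($g = \frac{\frac{1}{2} \cdot \frac{1}{24} \left(6 + 24\right)}{0 + 73} = \frac{\frac{1}{2} \cdot \frac{1}{24} \cdot 30}{73} = \frac{5}{8} \cdot \frac{1}{73} = \frac{5}{584} \approx 0.0085616$)
$w{\left(-184,2 \right)} - g = \left(-86 + \left(-184\right)^{2}\right) - \frac{5}{584} = \left(-86 + 33856\right) - \frac{5}{584} = 33770 - \frac{5}{584} = \frac{19721675}{584}$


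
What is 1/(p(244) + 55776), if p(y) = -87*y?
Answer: 1/34548 ≈ 2.8945e-5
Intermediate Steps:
1/(p(244) + 55776) = 1/(-87*244 + 55776) = 1/(-21228 + 55776) = 1/34548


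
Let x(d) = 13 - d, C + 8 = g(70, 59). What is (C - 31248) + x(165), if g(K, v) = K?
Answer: -31338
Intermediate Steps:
C = 62 (C = -8 + 70 = 62)
(C - 31248) + x(165) = (62 - 31248) + (13 - 1*165) = -31186 + (13 - 165) = -31186 - 152 = -31338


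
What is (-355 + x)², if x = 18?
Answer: 113569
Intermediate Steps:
(-355 + x)² = (-355 + 18)² = (-337)² = 113569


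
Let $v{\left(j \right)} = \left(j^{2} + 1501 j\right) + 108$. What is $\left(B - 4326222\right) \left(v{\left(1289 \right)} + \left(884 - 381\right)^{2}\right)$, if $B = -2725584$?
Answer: $-27145412415162$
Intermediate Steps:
$v{\left(j \right)} = 108 + j^{2} + 1501 j$
$\left(B - 4326222\right) \left(v{\left(1289 \right)} + \left(884 - 381\right)^{2}\right) = \left(-2725584 - 4326222\right) \left(\left(108 + 1289^{2} + 1501 \cdot 1289\right) + \left(884 - 381\right)^{2}\right) = - 7051806 \left(\left(108 + 1661521 + 1934789\right) + 503^{2}\right) = - 7051806 \left(3596418 + 253009\right) = \left(-7051806\right) 3849427 = -27145412415162$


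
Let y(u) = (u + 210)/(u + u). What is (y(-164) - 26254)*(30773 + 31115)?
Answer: -66617465488/41 ≈ -1.6248e+9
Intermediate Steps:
y(u) = (210 + u)/(2*u) (y(u) = (210 + u)/((2*u)) = (210 + u)*(1/(2*u)) = (210 + u)/(2*u))
(y(-164) - 26254)*(30773 + 31115) = ((1/2)*(210 - 164)/(-164) - 26254)*(30773 + 31115) = ((1/2)*(-1/164)*46 - 26254)*61888 = (-23/164 - 26254)*61888 = -4305679/164*61888 = -66617465488/41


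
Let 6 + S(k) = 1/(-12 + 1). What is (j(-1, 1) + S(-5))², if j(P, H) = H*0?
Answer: 4489/121 ≈ 37.099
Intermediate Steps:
S(k) = -67/11 (S(k) = -6 + 1/(-12 + 1) = -6 + 1/(-11) = -6 - 1/11 = -67/11)
j(P, H) = 0
(j(-1, 1) + S(-5))² = (0 - 67/11)² = (-67/11)² = 4489/121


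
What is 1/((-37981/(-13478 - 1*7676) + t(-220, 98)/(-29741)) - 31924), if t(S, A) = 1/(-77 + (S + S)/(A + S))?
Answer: -2816664767378/89914148844977561 ≈ -3.1326e-5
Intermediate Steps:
t(S, A) = 1/(-77 + 2*S/(A + S)) (t(S, A) = 1/(-77 + (2*S)/(A + S)) = 1/(-77 + 2*S/(A + S)))
1/((-37981/(-13478 - 1*7676) + t(-220, 98)/(-29741)) - 31924) = 1/((-37981/(-13478 - 1*7676) + ((-1*98 - 1*(-220))/(75*(-220) + 77*98))/(-29741)) - 31924) = 1/((-37981/(-13478 - 7676) + ((-98 + 220)/(-16500 + 7546))*(-1/29741)) - 31924) = 1/((-37981/(-21154) + (122/(-8954))*(-1/29741)) - 31924) = 1/((-37981*(-1/21154) - 1/8954*122*(-1/29741)) - 31924) = 1/((37981/21154 - 61/4477*(-1/29741)) - 31924) = 1/((37981/21154 + 61/133150457) - 31924) = 1/(5057188797711/2816664767378 - 31924) = 1/(-89914148844977561/2816664767378) = -2816664767378/89914148844977561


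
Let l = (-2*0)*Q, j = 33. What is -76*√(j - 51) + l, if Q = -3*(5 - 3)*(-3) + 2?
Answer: -228*I*√2 ≈ -322.44*I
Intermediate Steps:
Q = 20 (Q = -6*(-3) + 2 = -3*(-6) + 2 = 18 + 2 = 20)
l = 0 (l = -2*0*20 = 0*20 = 0)
-76*√(j - 51) + l = -76*√(33 - 51) + 0 = -228*I*√2 + 0 = -228*I*√2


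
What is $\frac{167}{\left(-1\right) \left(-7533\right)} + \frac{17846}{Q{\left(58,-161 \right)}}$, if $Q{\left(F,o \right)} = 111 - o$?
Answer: $\frac{67239671}{1024488} \approx 65.632$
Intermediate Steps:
$\frac{167}{\left(-1\right) \left(-7533\right)} + \frac{17846}{Q{\left(58,-161 \right)}} = \frac{167}{\left(-1\right) \left(-7533\right)} + \frac{17846}{111 - -161} = \frac{167}{7533} + \frac{17846}{111 + 161} = 167 \cdot \frac{1}{7533} + \frac{17846}{272} = \frac{167}{7533} + 17846 \cdot \frac{1}{272} = \frac{167}{7533} + \frac{8923}{136} = \frac{67239671}{1024488}$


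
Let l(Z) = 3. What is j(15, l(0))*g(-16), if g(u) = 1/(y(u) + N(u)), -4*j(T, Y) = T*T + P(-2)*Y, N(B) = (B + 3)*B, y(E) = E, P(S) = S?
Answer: -73/256 ≈ -0.28516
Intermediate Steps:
N(B) = B*(3 + B) (N(B) = (3 + B)*B = B*(3 + B))
j(T, Y) = Y/2 - T²/4 (j(T, Y) = -(T*T - 2*Y)/4 = -(T² - 2*Y)/4 = Y/2 - T²/4)
g(u) = 1/(u + u*(3 + u))
j(15, l(0))*g(-16) = ((½)*3 - ¼*15²)*(1/((-16)*(4 - 16))) = (3/2 - ¼*225)*(-1/16/(-12)) = (3/2 - 225/4)*(-1/16*(-1/12)) = -219/4*1/192 = -73/256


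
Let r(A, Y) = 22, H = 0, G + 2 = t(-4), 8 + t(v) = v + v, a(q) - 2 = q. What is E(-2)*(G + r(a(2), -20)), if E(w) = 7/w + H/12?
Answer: -14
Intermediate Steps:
a(q) = 2 + q
t(v) = -8 + 2*v (t(v) = -8 + (v + v) = -8 + 2*v)
G = -18 (G = -2 + (-8 + 2*(-4)) = -2 + (-8 - 8) = -2 - 16 = -18)
E(w) = 7/w (E(w) = 7/w + 0/12 = 7/w + 0*(1/12) = 7/w + 0 = 7/w)
E(-2)*(G + r(a(2), -20)) = (7/(-2))*(-18 + 22) = (7*(-1/2))*4 = -7/2*4 = -14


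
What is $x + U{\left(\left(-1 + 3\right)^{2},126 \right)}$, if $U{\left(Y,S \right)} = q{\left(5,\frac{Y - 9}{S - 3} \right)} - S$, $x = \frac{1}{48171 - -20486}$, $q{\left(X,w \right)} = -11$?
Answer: $- \frac{9406008}{68657} \approx -137.0$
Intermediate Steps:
$x = \frac{1}{68657}$ ($x = \frac{1}{48171 + \left(4114 + 16372\right)} = \frac{1}{48171 + 20486} = \frac{1}{68657} \approx 1.4565 \cdot 10^{-5}$)
$U{\left(Y,S \right)} = -11 - S$
$x + U{\left(\left(-1 + 3\right)^{2},126 \right)} = \frac{1}{68657} - 137 = - \frac{9406008}{68657}$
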